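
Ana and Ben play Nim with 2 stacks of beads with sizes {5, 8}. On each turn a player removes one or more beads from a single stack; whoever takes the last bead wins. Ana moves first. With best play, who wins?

Ana wins

Write each in binary and XOR column by column:
  0101  (5)
  1000  (8)
  ----
  1101  (13)
The nim-sum is 13 ≠ 0, so this is an N-position: the player to move can win; Ana has a winning move.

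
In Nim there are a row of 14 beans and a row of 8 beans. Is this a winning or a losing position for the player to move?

Winning position

Write each in binary and XOR column by column:
  1110  (14)
  1000  (8)
  ----
  0110  (6)
The nim-sum is 6 ≠ 0, so this is an N-position: the player to move can win.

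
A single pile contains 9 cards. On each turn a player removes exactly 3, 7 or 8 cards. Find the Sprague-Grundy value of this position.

1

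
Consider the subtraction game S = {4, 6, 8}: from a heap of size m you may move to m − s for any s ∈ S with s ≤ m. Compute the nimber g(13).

0

Compute g(0), g(1), … for moves {4, 6, 8}:
k:     0  1  2  3  4  5  6  7  8  9 10 11 12 13
g(k):  0  0  0  0  1  1  1  1  2  2  2  2  0  0
So g(13) = 0.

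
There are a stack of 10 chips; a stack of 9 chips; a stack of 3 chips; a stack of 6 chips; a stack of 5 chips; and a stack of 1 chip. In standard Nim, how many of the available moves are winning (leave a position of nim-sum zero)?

3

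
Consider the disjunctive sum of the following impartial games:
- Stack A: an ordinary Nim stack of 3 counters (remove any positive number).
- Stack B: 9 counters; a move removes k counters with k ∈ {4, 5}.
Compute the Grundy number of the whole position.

3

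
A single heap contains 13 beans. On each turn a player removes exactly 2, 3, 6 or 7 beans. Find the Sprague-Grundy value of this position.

Build the Grundy sequence with g(k) = mex{g(k−s) : s ∈ {2, 3, 6, 7}, s ≤ k}:
k:     0  1  2  3  4  5  6  7  8  9 10 11 12 13
g(k):  0  0  1  1  2  0  3  1  2  0  0  1  1  2
So g(13) = 2.

2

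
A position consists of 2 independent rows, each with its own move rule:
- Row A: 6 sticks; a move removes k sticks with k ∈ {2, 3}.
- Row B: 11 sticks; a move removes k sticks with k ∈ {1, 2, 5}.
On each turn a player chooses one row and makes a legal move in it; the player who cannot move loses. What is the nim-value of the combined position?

Grundy values for row A (subtraction set {2, 3}):
g(0) = mex{} = 0
g(1) = mex{} = 0
g(2) = mex{0} = 1
g(3) = mex{0} = 1
g(4) = mex{0,1} = 2
g(5) = mex{1} = 0
g(6) = mex{1,2} = 0
So g(6) = 0.
Build the Grundy sequence for row B with g(k) = mex{g(k−s) : s ∈ {1, 2, 5}, s ≤ k}:
k:     0  1  2  3  4  5  6  7  8  9 10 11
g(k):  0  1  2  0  1  2  0  1  2  0  1  2
So g(11) = 2.
The value of a disjunctive sum is the nim-sum of the parts.
Combined value = 0 XOR 2 = 2.

2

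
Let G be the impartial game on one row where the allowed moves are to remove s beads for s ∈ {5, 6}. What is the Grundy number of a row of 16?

Compute g(0), g(1), … for moves {5, 6}:
k:     0  1  2  3  4  5  6  7  8  9 10 11 12 13 14 15 16
g(k):  0  0  0  0  0  1  1  1  1  1  2  0  0  0  0  0  1
So g(16) = 1.

1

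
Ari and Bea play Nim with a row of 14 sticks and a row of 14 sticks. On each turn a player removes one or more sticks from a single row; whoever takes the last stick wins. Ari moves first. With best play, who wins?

Bea wins

Nim-sum: 14 ⊕ 14 = 0.
The nim-sum is 0, so this is a P-position: the player to move is in a losing position under optimal play; Ari is about to move from it and so loses — Bea wins.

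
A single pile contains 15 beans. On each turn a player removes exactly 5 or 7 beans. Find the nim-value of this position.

0

Compute g(0), g(1), … for moves {5, 7}:
k:     0  1  2  3  4  5  6  7  8  9 10 11 12 13 14 15
g(k):  0  0  0  0  0  1  1  1  1  1  2  2  0  0  0  0
So g(15) = 0.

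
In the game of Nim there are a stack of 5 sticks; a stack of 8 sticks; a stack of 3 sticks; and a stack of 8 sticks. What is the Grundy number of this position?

6

Nim-sum: 5 XOR 8 XOR 3 XOR 8 = 6.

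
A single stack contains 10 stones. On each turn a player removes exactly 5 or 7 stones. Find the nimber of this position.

2

Compute g(0), g(1), … for moves {5, 7}:
k:     0  1  2  3  4  5  6  7  8  9 10
g(k):  0  0  0  0  0  1  1  1  1  1  2
So g(10) = 2.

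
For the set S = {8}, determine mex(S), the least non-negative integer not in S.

0 is not in the set, so the mex is 0.

0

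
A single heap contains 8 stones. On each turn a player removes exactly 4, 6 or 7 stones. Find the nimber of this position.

2

Compute g(0), g(1), … for moves {4, 6, 7}:
k:     0  1  2  3  4  5  6  7  8
g(k):  0  0  0  0  1  1  1  1  2
So g(8) = 2.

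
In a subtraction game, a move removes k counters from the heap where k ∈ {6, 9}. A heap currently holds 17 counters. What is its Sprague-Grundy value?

0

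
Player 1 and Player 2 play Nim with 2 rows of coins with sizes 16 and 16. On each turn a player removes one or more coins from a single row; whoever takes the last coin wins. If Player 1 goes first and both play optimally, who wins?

Player 2 wins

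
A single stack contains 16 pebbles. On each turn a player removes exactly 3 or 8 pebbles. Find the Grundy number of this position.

1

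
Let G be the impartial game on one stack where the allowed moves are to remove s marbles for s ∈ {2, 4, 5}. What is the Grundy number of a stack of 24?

1

Grundy values for subtraction set {2, 4, 5}:
k:     0  1  2  3  4  5  6  7  8  9 10 11 12 13 14 15 16 17 18 19 20 21 22 23 24
g(k):  0  0  1  1  2  2  3  0  0  1  1  2  2  3  0  0  1  1  2  2  3  0  0  1  1
So g(24) = 1.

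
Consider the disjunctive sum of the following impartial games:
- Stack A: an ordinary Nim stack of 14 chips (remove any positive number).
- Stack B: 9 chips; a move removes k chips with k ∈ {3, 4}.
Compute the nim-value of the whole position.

14

Stack A is a plain Nim stack of size 14, so its Grundy value is 14.
Build the Grundy sequence for stack B with g(k) = mex{g(k−s) : s ∈ {3, 4}, s ≤ k}:
g(0) = mex{} = 0
g(1) = mex{} = 0
g(2) = mex{} = 0
g(3) = mex{0} = 1
g(4) = mex{0} = 1
g(5) = mex{0} = 1
g(6) = mex{0,1} = 2
g(7) = mex{1} = 0
g(8) = mex{1} = 0
g(9) = mex{1,2} = 0
So g(9) = 0.
The value of a disjunctive sum is the nim-sum of the parts.
Combined value = 14 XOR 0 = 14.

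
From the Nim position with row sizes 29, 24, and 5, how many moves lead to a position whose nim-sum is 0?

Bitwise XOR of the heap sizes:
  11101  (29)
  11000  (24)
  00101  (5)
  -----
  00000  (0)
The nim-sum is already 0, so every move leaves a nonzero nim-sum — there are no winning moves.

0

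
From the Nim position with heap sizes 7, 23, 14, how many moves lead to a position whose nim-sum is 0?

1

Nim-sum: 7 ⊕ 23 ⊕ 14 = 30.
The overall nim-sum is X = 30. A heap of size p has a winning move iff p XOR X < p (reduce it to p XOR X).
  7: 7 XOR 30 = 25 ≥ 7 — no move.
  23: 23 XOR 30 = 9 < 23 — winning move (to 9).
  14: 14 XOR 30 = 16 ≥ 14 — no move.
That gives 1 winning move.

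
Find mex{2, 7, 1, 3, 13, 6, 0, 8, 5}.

The values 0, 1, 2, 3 are all present; 4 is the first non-negative integer missing from the set.

4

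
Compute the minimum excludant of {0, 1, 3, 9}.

2

The values 0, 1 are all present; 2 is the first non-negative integer missing from the set.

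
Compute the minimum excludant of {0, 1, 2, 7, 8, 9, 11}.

3

The values 0, 1, 2 are all present; 3 is the first non-negative integer missing from the set.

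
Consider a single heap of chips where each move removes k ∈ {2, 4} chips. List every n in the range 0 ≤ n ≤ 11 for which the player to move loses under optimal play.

0, 1, 6, 7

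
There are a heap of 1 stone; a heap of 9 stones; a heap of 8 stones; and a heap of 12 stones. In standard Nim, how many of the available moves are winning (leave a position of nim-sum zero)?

3

Compute the nim-sum pairwise:
1 XOR 9 = 8
8 XOR 8 = 0
0 XOR 12 = 12
The overall nim-sum is X = 12. A heap of size p has a winning move iff p XOR X < p (reduce it to p XOR X).
  1: 1 XOR 12 = 13 ≥ 1 — no move.
  9: 9 XOR 12 = 5 < 9 — winning move (to 5).
  8: 8 XOR 12 = 4 < 8 — winning move (to 4).
  12: 12 XOR 12 = 0 < 12 — winning move (to 0).
That gives 3 winning moves.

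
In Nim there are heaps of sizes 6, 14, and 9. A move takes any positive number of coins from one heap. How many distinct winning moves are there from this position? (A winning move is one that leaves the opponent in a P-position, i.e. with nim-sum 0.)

Nim-sum: 6 ⊕ 14 ⊕ 9 = 1.
The overall nim-sum is X = 1. A heap of size p has a winning move iff p XOR X < p (reduce it to p XOR X).
  6: 6 XOR 1 = 7 ≥ 6 — no move.
  14: 14 XOR 1 = 15 ≥ 14 — no move.
  9: 9 XOR 1 = 8 < 9 — winning move (to 8).
That gives 1 winning move.

1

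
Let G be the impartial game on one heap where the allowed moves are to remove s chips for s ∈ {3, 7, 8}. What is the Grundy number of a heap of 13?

2

Grundy values for subtraction set {3, 7, 8}:
k:     0  1  2  3  4  5  6  7  8  9 10 11 12 13
g(k):  0  0  0  1  1  1  0  2  2  1  3  0  0  2
So g(13) = 2.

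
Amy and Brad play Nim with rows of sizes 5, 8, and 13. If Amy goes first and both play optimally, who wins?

Write each in binary and XOR column by column:
  0101  (5)
  1000  (8)
  1101  (13)
  ----
  0000  (0)
The nim-sum is 0, so this is a P-position: the player to move is in a losing position under optimal play; Amy is about to move from it and so loses — Brad wins.

Brad wins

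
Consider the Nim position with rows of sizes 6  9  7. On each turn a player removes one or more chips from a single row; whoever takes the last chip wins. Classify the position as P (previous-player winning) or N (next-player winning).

N-position

Compute the nim-sum pairwise:
6 ⊕ 9 = 15
15 ⊕ 7 = 8
The nim-sum is 8 ≠ 0, so this is an N-position: the player to move can win.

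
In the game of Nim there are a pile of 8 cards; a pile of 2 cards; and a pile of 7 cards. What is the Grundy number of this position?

13

Write each in binary and XOR column by column:
  1000  (8)
  0010  (2)
  0111  (7)
  ----
  1101  (13)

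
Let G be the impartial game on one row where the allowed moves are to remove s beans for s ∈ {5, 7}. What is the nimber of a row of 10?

2

Build the Grundy sequence with g(k) = mex{g(k−s) : s ∈ {5, 7}, s ≤ k}:
k:     0  1  2  3  4  5  6  7  8  9 10
g(k):  0  0  0  0  0  1  1  1  1  1  2
So g(10) = 2.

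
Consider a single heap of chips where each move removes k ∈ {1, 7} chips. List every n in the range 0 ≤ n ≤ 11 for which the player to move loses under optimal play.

0, 2, 4, 6, 8, 10

Compute g(0), g(1), … for moves {1, 7}:
k:     0  1  2  3  4  5  6  7  8  9 10 11
g(k):  0  1  0  1  0  1  0  1  0  1  0  1
The P-positions (g = 0) in 0..11 are 0, 2, 4, 6, 8, 10.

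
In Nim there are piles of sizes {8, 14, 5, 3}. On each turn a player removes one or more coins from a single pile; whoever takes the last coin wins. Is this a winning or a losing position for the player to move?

Losing position

Nim-sum: 8 XOR 14 XOR 5 XOR 3 = 0.
The nim-sum is 0, so this is a P-position: the player to move is in a losing position under optimal play.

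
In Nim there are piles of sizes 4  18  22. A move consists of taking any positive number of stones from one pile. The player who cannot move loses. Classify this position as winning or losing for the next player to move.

Losing position

Nim-sum: 4 ⊕ 18 ⊕ 22 = 0.
The nim-sum is 0, so this is a P-position: the player to move is in a losing position under optimal play.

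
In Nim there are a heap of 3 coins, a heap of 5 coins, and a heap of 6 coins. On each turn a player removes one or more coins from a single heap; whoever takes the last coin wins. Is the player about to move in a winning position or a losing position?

Nim-sum: 3 ⊕ 5 ⊕ 6 = 0.
The nim-sum is 0, so this is a P-position: the player to move is in a losing position under optimal play.

Losing position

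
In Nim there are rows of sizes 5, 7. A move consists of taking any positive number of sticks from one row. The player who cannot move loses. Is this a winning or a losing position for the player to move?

Winning position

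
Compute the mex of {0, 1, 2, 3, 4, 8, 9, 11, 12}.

5

The values 0, 1, 2, 3, 4 are all present; 5 is the first non-negative integer missing from the set.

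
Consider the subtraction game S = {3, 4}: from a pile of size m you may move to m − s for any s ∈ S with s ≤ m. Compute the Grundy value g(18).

1

Compute g(0), g(1), … for moves {3, 4}:
k:     0  1  2  3  4  5  6  7  8  9 10 11 12 13 14 15 16 17 18
g(k):  0  0  0  1  1  1  2  0  0  0  1  1  1  2  0  0  0  1  1
So g(18) = 1.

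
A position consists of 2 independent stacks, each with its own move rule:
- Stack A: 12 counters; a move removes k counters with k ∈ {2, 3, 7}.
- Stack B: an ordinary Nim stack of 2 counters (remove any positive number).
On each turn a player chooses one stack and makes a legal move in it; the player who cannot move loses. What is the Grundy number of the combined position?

For stack A, compute g(0), g(1), … with moves {2, 3, 7}:
g(0) = mex{} = 0
g(1) = mex{} = 0
g(2) = mex{0} = 1
g(3) = mex{0} = 1
g(4) = mex{0,1} = 2
g(5) = mex{1} = 0
g(6) = mex{1,2} = 0
g(7) = mex{0,2} = 1
g(8) = mex{0} = 1
g(9) = mex{0,1} = 2
g(10) = mex{1} = 0
g(11) = mex{1,2} = 0
g(12) = mex{0,2} = 1
So g(12) = 1.
Stack B is a plain Nim stack of size 2, so its Grundy value is 2.
The value of a disjunctive sum is the nim-sum of the parts.
Combined value = 1 XOR 2 = 3.

3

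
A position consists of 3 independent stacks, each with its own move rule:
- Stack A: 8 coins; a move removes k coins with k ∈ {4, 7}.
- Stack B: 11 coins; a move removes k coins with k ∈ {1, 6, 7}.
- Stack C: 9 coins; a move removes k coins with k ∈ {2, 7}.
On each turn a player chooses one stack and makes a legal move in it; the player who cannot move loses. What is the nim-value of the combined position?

Grundy values for stack A (subtraction set {4, 7}):
k:     0  1  2  3  4  5  6  7  8
g(k):  0  0  0  0  1  1  1  1  2
So g(8) = 2.
For stack B, compute g(0), g(1), … with moves {1, 6, 7}:
k:     0  1  2  3  4  5  6  7  8  9 10 11
g(k):  0  1  0  1  0  1  2  3  2  3  2  3
So g(11) = 3.
Grundy values for stack C (subtraction set {2, 7}):
g(0) = mex{} = 0
g(1) = mex{} = 0
g(2) = mex{0} = 1
g(3) = mex{0} = 1
g(4) = mex{1} = 0
g(5) = mex{1} = 0
g(6) = mex{0} = 1
g(7) = mex{0} = 1
g(8) = mex{0,1} = 2
g(9) = mex{1} = 0
So g(9) = 0.
By the Sprague-Grundy theorem, the Grundy value of a sum of independent games is the XOR of the component values.
Combined value = 2 XOR 3 XOR 0 = 1.

1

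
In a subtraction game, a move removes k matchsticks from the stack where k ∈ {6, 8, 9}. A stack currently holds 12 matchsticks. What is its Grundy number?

Grundy values for subtraction set {6, 8, 9}:
g(0) = mex{} = 0
g(1) = mex{} = 0
g(2) = mex{} = 0
g(3) = mex{} = 0
g(4) = mex{} = 0
g(5) = mex{} = 0
g(6) = mex{0} = 1
g(7) = mex{0} = 1
g(8) = mex{0} = 1
g(9) = mex{0} = 1
g(10) = mex{0} = 1
g(11) = mex{0} = 1
g(12) = mex{0,1} = 2
So g(12) = 2.

2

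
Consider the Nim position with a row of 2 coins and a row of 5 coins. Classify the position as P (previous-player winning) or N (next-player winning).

Compute the nim-sum pairwise:
2 XOR 5 = 7
The nim-sum is 7 ≠ 0, so this is an N-position: the player to move can win.

N-position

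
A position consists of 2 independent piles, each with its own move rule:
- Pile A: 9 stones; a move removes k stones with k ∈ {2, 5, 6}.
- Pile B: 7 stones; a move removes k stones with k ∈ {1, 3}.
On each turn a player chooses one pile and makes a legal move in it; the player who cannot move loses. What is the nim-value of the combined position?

3

Build the Grundy sequence for pile A with g(k) = mex{g(k−s) : s ∈ {2, 5, 6}, s ≤ k}:
g(0) = mex{} = 0
g(1) = mex{} = 0
g(2) = mex{0} = 1
g(3) = mex{0} = 1
g(4) = mex{1} = 0
g(5) = mex{0,1} = 2
g(6) = mex{0} = 1
g(7) = mex{0,1,2} = 3
g(8) = mex{1} = 0
g(9) = mex{0,1,3} = 2
So g(9) = 2.
Build the Grundy sequence for pile B with g(k) = mex{g(k−s) : s ∈ {1, 3}, s ≤ k}:
g(0) = mex{} = 0
g(1) = mex{0} = 1
g(2) = mex{1} = 0
g(3) = mex{0} = 1
g(4) = mex{1} = 0
g(5) = mex{0} = 1
g(6) = mex{1} = 0
g(7) = mex{0} = 1
So g(7) = 1.
The value of a disjunctive sum is the nim-sum of the parts.
Combined value = 2 XOR 1 = 3.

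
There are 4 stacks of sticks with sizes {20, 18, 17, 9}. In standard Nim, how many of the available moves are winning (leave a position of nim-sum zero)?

3

Write each in binary and XOR column by column:
  10100  (20)
  10010  (18)
  10001  (17)
  01001  (9)
  -----
  11110  (30)
The overall nim-sum is X = 30. A stack of size p has a winning move iff p XOR X < p (reduce it to p XOR X).
  20: 20 XOR 30 = 10 < 20 — winning move (to 10).
  18: 18 XOR 30 = 12 < 18 — winning move (to 12).
  17: 17 XOR 30 = 15 < 17 — winning move (to 15).
  9: 9 XOR 30 = 23 ≥ 9 — no move.
That gives 3 winning moves.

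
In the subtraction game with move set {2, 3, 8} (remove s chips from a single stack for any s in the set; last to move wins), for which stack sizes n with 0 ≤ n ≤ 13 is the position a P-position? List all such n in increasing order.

0, 1, 5, 6, 10, 11

Compute g(0), g(1), … for moves {2, 3, 8}:
g(0) = mex{} = 0
g(1) = mex{} = 0
g(2) = mex{0} = 1
g(3) = mex{0} = 1
g(4) = mex{0,1} = 2
g(5) = mex{1} = 0
g(6) = mex{1,2} = 0
g(7) = mex{0,2} = 1
g(8) = mex{0} = 1
g(9) = mex{0,1} = 2
g(10) = mex{1} = 0
g(11) = mex{1,2} = 0
g(12) = mex{0,2} = 1
g(13) = mex{0} = 1
The P-positions (g = 0) in 0..13 are 0, 1, 5, 6, 10, 11.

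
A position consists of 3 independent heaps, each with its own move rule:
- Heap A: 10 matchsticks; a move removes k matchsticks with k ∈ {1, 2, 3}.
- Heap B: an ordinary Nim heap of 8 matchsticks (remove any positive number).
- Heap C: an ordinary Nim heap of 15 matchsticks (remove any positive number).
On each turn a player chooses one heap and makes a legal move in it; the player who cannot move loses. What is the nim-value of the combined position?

5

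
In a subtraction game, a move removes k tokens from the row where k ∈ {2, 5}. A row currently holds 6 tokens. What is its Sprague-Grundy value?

1

Grundy values for subtraction set {2, 5}:
k:     0  1  2  3  4  5  6
g(k):  0  0  1  1  0  2  1
So g(6) = 1.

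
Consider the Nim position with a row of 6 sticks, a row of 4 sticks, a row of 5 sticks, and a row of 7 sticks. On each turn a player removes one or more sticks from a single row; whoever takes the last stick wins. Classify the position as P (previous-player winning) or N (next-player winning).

P-position

Write each in binary and XOR column by column:
  110  (6)
  100  (4)
  101  (5)
  111  (7)
  ---
  000  (0)
The nim-sum is 0, so this is a P-position: the player to move is in a losing position under optimal play.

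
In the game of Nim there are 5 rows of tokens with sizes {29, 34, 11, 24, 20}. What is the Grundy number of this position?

Write each in binary and XOR column by column:
  011101  (29)
  100010  (34)
  001011  (11)
  011000  (24)
  010100  (20)
  ------
  111000  (56)

56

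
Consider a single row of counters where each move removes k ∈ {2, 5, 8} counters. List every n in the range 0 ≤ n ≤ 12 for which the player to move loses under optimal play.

0, 1, 4, 7, 10, 11

Grundy values for subtraction set {2, 5, 8}:
k:     0  1  2  3  4  5  6  7  8  9 10 11 12
g(k):  0  0  1  1  0  2  1  0  2  1  0  0  1
The P-positions (g = 0) in 0..12 are 0, 1, 4, 7, 10, 11.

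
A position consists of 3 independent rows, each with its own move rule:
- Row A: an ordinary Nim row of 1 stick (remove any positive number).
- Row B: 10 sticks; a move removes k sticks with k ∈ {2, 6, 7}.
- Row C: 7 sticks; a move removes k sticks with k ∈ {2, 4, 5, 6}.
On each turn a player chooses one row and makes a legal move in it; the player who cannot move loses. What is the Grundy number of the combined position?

Row A is a plain Nim row of size 1, so its Grundy value is 1.
Build the Grundy sequence for row B with g(k) = mex{g(k−s) : s ∈ {2, 6, 7}, s ≤ k}:
k:     0  1  2  3  4  5  6  7  8  9 10
g(k):  0  0  1  1  0  0  1  1  2  0  3
So g(10) = 3.
Grundy values for row C (subtraction set {2, 4, 5, 6}):
k:     0  1  2  3  4  5  6  7
g(k):  0  0  1  1  2  2  3  3
So g(7) = 3.
The value of a disjunctive sum is the nim-sum of the parts.
Combined value = 1 XOR 3 XOR 3 = 1.

1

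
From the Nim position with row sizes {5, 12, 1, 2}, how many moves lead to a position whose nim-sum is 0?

1

Nim-sum: 5 ^ 12 ^ 1 ^ 2 = 10.
The overall nim-sum is X = 10. A row of size p has a winning move iff p XOR X < p (reduce it to p XOR X).
  5: 5 XOR 10 = 15 ≥ 5 — no move.
  12: 12 XOR 10 = 6 < 12 — winning move (to 6).
  1: 1 XOR 10 = 11 ≥ 1 — no move.
  2: 2 XOR 10 = 8 ≥ 2 — no move.
That gives 1 winning move.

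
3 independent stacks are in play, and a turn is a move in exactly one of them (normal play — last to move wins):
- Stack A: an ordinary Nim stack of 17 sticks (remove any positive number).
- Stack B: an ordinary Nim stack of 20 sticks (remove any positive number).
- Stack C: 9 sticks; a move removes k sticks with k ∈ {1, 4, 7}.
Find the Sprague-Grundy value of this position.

4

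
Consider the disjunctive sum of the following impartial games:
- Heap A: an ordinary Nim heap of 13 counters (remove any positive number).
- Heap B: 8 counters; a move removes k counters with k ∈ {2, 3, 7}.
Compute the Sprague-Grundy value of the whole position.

12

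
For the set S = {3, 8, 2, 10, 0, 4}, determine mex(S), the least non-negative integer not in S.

0 is in the set but 1 is not, so the mex is 1.

1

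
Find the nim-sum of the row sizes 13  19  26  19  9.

Write each in binary and XOR column by column:
  01101  (13)
  10011  (19)
  11010  (26)
  10011  (19)
  01001  (9)
  -----
  11110  (30)

30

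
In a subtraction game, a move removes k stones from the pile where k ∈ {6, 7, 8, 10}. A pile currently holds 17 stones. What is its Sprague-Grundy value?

Grundy values for subtraction set {6, 7, 8, 10}:
k:     0  1  2  3  4  5  6  7  8  9 10 11 12 13 14 15 16 17
g(k):  0  0  0  0  0  0  1  1  1  1  1  1  2  2  2  2  0  0
So g(17) = 0.

0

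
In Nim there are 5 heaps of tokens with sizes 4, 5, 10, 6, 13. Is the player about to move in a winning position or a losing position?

Losing position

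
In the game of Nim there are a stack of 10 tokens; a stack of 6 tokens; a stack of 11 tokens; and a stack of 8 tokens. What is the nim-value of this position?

In binary:
  1010  (10)
  0110  (6)
  1011  (11)
  1000  (8)
  ----
  1111  (15)

15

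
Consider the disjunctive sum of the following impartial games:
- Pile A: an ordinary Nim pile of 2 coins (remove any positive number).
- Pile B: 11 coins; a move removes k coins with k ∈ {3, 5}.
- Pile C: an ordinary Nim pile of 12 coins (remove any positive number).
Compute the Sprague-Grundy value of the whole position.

15

Pile A is a plain Nim pile of size 2, so its Grundy value is 2.
Grundy values for pile B (subtraction set {3, 5}):
g(0) = mex{} = 0
g(1) = mex{} = 0
g(2) = mex{} = 0
g(3) = mex{0} = 1
g(4) = mex{0} = 1
g(5) = mex{0} = 1
g(6) = mex{0,1} = 2
g(7) = mex{0,1} = 2
g(8) = mex{1} = 0
g(9) = mex{1,2} = 0
g(10) = mex{1,2} = 0
g(11) = mex{0,2} = 1
So g(11) = 1.
Pile C is a plain Nim pile of size 12, so its Grundy value is 12.
By the Sprague-Grundy theorem, the Grundy value of a sum of independent games is the XOR of the component values.
Combined value = 2 XOR 1 XOR 12 = 15.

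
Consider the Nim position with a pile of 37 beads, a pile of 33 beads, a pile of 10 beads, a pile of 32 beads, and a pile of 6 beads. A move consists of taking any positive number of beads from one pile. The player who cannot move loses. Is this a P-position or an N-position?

N-position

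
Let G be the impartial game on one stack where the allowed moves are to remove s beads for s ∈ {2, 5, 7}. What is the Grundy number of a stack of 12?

1

Grundy values for subtraction set {2, 5, 7}:
g(0) = mex{} = 0
g(1) = mex{} = 0
g(2) = mex{0} = 1
g(3) = mex{0} = 1
g(4) = mex{1} = 0
g(5) = mex{0,1} = 2
g(6) = mex{0} = 1
g(7) = mex{0,1,2} = 3
g(8) = mex{0,1} = 2
g(9) = mex{0,1,3} = 2
g(10) = mex{1,2} = 0
g(11) = mex{0,1,2} = 3
g(12) = mex{0,2,3} = 1
So g(12) = 1.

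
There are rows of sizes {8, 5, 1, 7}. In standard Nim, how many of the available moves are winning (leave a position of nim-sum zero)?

1

Compute the nim-sum pairwise:
8 XOR 5 = 13
13 XOR 1 = 12
12 XOR 7 = 11
The overall nim-sum is X = 11. A row of size p has a winning move iff p XOR X < p (reduce it to p XOR X).
  8: 8 XOR 11 = 3 < 8 — winning move (to 3).
  5: 5 XOR 11 = 14 ≥ 5 — no move.
  1: 1 XOR 11 = 10 ≥ 1 — no move.
  7: 7 XOR 11 = 12 ≥ 7 — no move.
That gives 1 winning move.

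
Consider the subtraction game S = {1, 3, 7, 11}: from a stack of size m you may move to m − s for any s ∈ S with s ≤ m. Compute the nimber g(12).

0

Compute g(0), g(1), … for moves {1, 3, 7, 11}:
k:     0  1  2  3  4  5  6  7  8  9 10 11 12
g(k):  0  1  0  1  0  1  0  1  0  1  0  1  0
So g(12) = 0.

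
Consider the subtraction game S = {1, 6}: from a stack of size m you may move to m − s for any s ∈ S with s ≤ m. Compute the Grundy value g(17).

Compute g(0), g(1), … for moves {1, 6}:
k:     0  1  2  3  4  5  6  7  8  9 10 11 12 13 14 15 16 17
g(k):  0  1  0  1  0  1  2  0  1  0  1  0  1  2  0  1  0  1
So g(17) = 1.

1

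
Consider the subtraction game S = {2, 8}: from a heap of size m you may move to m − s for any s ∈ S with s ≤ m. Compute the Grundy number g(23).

1

Build the Grundy sequence with g(k) = mex{g(k−s) : s ∈ {2, 8}, s ≤ k}:
k:     0  1  2  3  4  5  6  7  8  9 10 11 12 13 14 15 16 17 18 19 20 21 22 23
g(k):  0  0  1  1  0  0  1  1  2  2  0  0  1  1  0  0  1  1  2  2  0  0  1  1
So g(23) = 1.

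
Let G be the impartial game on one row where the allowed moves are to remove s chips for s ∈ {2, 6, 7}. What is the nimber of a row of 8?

2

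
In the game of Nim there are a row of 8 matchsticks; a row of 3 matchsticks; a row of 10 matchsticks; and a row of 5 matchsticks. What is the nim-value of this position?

Nim-sum: 8 ⊕ 3 ⊕ 10 ⊕ 5 = 4.

4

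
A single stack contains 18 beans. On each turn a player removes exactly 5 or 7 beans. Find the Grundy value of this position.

1

Compute g(0), g(1), … for moves {5, 7}:
k:     0  1  2  3  4  5  6  7  8  9 10 11 12 13 14 15 16 17 18
g(k):  0  0  0  0  0  1  1  1  1  1  2  2  0  0  0  0  0  1  1
So g(18) = 1.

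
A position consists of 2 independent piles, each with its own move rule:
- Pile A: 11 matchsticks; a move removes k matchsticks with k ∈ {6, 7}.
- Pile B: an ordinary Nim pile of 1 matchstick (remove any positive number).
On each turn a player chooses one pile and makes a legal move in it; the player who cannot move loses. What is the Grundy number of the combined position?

For pile A, compute g(0), g(1), … with moves {6, 7}:
k:     0  1  2  3  4  5  6  7  8  9 10 11
g(k):  0  0  0  0  0  0  1  1  1  1  1  1
So g(11) = 1.
Pile B is a plain Nim pile of size 1, so its Grundy value is 1.
The value of a disjunctive sum is the nim-sum of the parts.
Combined value = 1 XOR 1 = 0.

0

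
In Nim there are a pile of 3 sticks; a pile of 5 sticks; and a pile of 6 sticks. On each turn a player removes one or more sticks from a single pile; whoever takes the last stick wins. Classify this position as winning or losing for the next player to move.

Nim-sum: 3 XOR 5 XOR 6 = 0.
The nim-sum is 0, so this is a P-position: the player to move is in a losing position under optimal play.

Losing position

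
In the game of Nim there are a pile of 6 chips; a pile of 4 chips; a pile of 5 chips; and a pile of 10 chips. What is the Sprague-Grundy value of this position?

13

Bitwise XOR of the heap sizes:
  0110  (6)
  0100  (4)
  0101  (5)
  1010  (10)
  ----
  1101  (13)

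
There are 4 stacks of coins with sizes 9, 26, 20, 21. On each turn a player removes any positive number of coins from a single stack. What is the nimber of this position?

18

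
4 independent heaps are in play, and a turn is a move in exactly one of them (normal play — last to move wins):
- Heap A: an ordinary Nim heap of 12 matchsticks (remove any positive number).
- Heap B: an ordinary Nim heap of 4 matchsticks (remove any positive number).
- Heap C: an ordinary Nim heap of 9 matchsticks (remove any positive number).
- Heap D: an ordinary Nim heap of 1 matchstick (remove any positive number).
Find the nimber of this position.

Heap A is a plain Nim heap of size 12, so its Grundy value is 12.
Heap B is a plain Nim heap of size 4, so its Grundy value is 4.
Heap C is a plain Nim heap of size 9, so its Grundy value is 9.
Heap D is a plain Nim heap of size 1, so its Grundy value is 1.
By the Sprague-Grundy theorem, the Grundy value of a sum of independent games is the XOR of the component values.
Combined value = 12 ⊕ 4 ⊕ 9 ⊕ 1 = 0.

0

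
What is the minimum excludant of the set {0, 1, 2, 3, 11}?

The values 0, 1, 2, 3 are all present; 4 is the first non-negative integer missing from the set.

4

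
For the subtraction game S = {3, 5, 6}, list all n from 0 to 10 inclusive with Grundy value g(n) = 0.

Build the Grundy sequence with g(k) = mex{g(k−s) : s ∈ {3, 5, 6}, s ≤ k}:
g(0) = mex{} = 0
g(1) = mex{} = 0
g(2) = mex{} = 0
g(3) = mex{0} = 1
g(4) = mex{0} = 1
g(5) = mex{0} = 1
g(6) = mex{0,1} = 2
g(7) = mex{0,1} = 2
g(8) = mex{0,1} = 2
g(9) = mex{1,2} = 0
g(10) = mex{1,2} = 0
The P-positions (g = 0) in 0..10 are 0, 1, 2, 9, 10.

0, 1, 2, 9, 10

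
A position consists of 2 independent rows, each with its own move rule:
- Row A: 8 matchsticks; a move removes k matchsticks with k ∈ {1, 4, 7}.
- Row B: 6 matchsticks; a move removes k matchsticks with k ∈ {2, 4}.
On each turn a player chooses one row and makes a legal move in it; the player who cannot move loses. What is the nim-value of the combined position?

0

Grundy values for row A (subtraction set {1, 4, 7}):
g(0) = mex{} = 0
g(1) = mex{0} = 1
g(2) = mex{1} = 0
g(3) = mex{0} = 1
g(4) = mex{0,1} = 2
g(5) = mex{1,2} = 0
g(6) = mex{0} = 1
g(7) = mex{0,1} = 2
g(8) = mex{1,2} = 0
So g(8) = 0.
Grundy values for row B (subtraction set {2, 4}):
g(0) = mex{} = 0
g(1) = mex{} = 0
g(2) = mex{0} = 1
g(3) = mex{0} = 1
g(4) = mex{0,1} = 2
g(5) = mex{0,1} = 2
g(6) = mex{1,2} = 0
So g(6) = 0.
By the Sprague-Grundy theorem, the Grundy value of a sum of independent games is the XOR of the component values.
Combined value = 0 ⊕ 0 = 0.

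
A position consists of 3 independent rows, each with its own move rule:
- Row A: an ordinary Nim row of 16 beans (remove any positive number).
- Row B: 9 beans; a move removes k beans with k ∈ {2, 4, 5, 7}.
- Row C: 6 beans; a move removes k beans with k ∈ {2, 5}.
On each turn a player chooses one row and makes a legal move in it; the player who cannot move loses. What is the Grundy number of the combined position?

Row A is a plain Nim row of size 16, so its Grundy value is 16.
For row B, compute g(0), g(1), … with moves {2, 4, 5, 7}:
g(0) = mex{} = 0
g(1) = mex{} = 0
g(2) = mex{0} = 1
g(3) = mex{0} = 1
g(4) = mex{0,1} = 2
g(5) = mex{0,1} = 2
g(6) = mex{0,1,2} = 3
g(7) = mex{0,1,2} = 3
g(8) = mex{0,1,2,3} = 4
g(9) = mex{1,2,3} = 0
So g(9) = 0.
Grundy values for row C (subtraction set {2, 5}):
k:     0  1  2  3  4  5  6
g(k):  0  0  1  1  0  2  1
So g(6) = 1.
The value of a disjunctive sum is the nim-sum of the parts.
Combined value = 16 XOR 0 XOR 1 = 17.

17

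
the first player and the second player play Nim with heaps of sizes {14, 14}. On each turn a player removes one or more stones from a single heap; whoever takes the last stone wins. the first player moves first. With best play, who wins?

the second player wins

Bitwise XOR of the heap sizes:
  1110  (14)
  1110  (14)
  ----
  0000  (0)
The nim-sum is 0, so this is a P-position: the player to move is in a losing position under optimal play; the first player is about to move from it and so loses — the second player wins.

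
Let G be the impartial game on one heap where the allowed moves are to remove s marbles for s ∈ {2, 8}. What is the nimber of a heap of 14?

0

Compute g(0), g(1), … for moves {2, 8}:
k:     0  1  2  3  4  5  6  7  8  9 10 11 12 13 14
g(k):  0  0  1  1  0  0  1  1  2  2  0  0  1  1  0
So g(14) = 0.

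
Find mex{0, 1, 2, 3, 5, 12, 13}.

4

The values 0, 1, 2, 3 are all present; 4 is the first non-negative integer missing from the set.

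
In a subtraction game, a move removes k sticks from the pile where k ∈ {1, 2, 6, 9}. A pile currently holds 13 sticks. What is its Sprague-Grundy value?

Grundy values for subtraction set {1, 2, 6, 9}:
g(0) = mex{} = 0
g(1) = mex{0} = 1
g(2) = mex{0,1} = 2
g(3) = mex{1,2} = 0
g(4) = mex{0,2} = 1
g(5) = mex{0,1} = 2
g(6) = mex{0,1,2} = 3
g(7) = mex{1,2,3} = 0
g(8) = mex{0,2,3} = 1
g(9) = mex{0,1} = 2
g(10) = mex{1,2} = 0
g(11) = mex{0,2} = 1
g(12) = mex{0,1,3} = 2
g(13) = mex{0,1,2} = 3
So g(13) = 3.

3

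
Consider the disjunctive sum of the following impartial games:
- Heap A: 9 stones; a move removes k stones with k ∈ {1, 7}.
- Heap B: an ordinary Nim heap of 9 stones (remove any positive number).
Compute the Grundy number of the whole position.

Build the Grundy sequence for heap A with g(k) = mex{g(k−s) : s ∈ {1, 7}, s ≤ k}:
k:     0  1  2  3  4  5  6  7  8  9
g(k):  0  1  0  1  0  1  0  1  0  1
So g(9) = 1.
Heap B is a plain Nim heap of size 9, so its Grundy value is 9.
The value of a disjunctive sum is the nim-sum of the parts.
Combined value = 1 XOR 9 = 8.

8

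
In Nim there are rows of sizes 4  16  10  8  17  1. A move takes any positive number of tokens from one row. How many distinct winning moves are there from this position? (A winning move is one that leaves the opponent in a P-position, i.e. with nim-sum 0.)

1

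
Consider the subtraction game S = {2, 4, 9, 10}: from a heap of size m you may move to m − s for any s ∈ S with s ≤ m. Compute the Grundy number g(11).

Grundy values for subtraction set {2, 4, 9, 10}:
g(0) = mex{} = 0
g(1) = mex{} = 0
g(2) = mex{0} = 1
g(3) = mex{0} = 1
g(4) = mex{0,1} = 2
g(5) = mex{0,1} = 2
g(6) = mex{1,2} = 0
g(7) = mex{1,2} = 0
g(8) = mex{0,2} = 1
g(9) = mex{0,2} = 1
g(10) = mex{0,1} = 2
g(11) = mex{0,1} = 2
So g(11) = 2.

2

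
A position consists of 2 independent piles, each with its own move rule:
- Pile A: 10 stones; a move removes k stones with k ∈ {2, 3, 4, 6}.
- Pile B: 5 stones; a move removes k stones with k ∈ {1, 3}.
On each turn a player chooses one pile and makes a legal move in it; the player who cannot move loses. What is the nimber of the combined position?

0

Grundy values for pile A (subtraction set {2, 3, 4, 6}):
k:     0  1  2  3  4  5  6  7  8  9 10
g(k):  0  0  1  1  2  2  3  3  0  0  1
So g(10) = 1.
For pile B, compute g(0), g(1), … with moves {1, 3}:
k:     0  1  2  3  4  5
g(k):  0  1  0  1  0  1
So g(5) = 1.
By the Sprague-Grundy theorem, the Grundy value of a sum of independent games is the XOR of the component values.
Combined value = 1 ⊕ 1 = 0.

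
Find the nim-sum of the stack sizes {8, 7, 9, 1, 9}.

14

Compute the nim-sum pairwise:
8 XOR 7 = 15
15 XOR 9 = 6
6 XOR 1 = 7
7 XOR 9 = 14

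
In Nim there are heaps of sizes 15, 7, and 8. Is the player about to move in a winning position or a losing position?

Losing position

Compute the nim-sum pairwise:
15 ^ 7 = 8
8 ^ 8 = 0
The nim-sum is 0, so this is a P-position: the player to move is in a losing position under optimal play.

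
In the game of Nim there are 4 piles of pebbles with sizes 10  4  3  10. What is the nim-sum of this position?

Compute the nim-sum pairwise:
10 XOR 4 = 14
14 XOR 3 = 13
13 XOR 10 = 7

7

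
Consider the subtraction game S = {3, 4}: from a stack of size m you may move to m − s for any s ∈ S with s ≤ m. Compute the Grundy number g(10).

1

Grundy values for subtraction set {3, 4}:
k:     0  1  2  3  4  5  6  7  8  9 10
g(k):  0  0  0  1  1  1  2  0  0  0  1
So g(10) = 1.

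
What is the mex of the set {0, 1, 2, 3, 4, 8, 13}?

5

The values 0, 1, 2, 3, 4 are all present; 5 is the first non-negative integer missing from the set.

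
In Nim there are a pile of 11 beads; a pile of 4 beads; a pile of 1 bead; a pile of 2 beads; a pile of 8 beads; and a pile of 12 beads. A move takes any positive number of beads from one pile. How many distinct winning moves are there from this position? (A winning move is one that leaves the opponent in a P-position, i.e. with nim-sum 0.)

3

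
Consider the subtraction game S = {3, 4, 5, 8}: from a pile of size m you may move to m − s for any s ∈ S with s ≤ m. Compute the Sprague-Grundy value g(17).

2

Grundy values for subtraction set {3, 4, 5, 8}:
k:     0  1  2  3  4  5  6  7  8  9 10 11 12 13 14 15 16 17
g(k):  0  0  0  1  1  1  2  2  2  3  3  0  0  0  1  1  1  2
So g(17) = 2.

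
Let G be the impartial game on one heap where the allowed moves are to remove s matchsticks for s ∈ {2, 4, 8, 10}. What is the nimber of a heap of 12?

0

Build the Grundy sequence with g(k) = mex{g(k−s) : s ∈ {2, 4, 8, 10}, s ≤ k}:
k:     0  1  2  3  4  5  6  7  8  9 10 11 12
g(k):  0  0  1  1  2  2  0  0  1  1  2  2  0
So g(12) = 0.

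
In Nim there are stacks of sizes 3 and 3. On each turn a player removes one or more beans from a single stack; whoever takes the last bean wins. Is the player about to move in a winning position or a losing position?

In binary:
  11  (3)
  11  (3)
  --
  00  (0)
The nim-sum is 0, so this is a P-position: the player to move is in a losing position under optimal play.

Losing position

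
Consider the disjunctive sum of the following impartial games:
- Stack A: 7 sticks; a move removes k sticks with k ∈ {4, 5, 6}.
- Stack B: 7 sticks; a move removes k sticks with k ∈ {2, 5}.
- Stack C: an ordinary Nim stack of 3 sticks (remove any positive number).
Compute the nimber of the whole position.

Grundy values for stack A (subtraction set {4, 5, 6}):
g(0) = mex{} = 0
g(1) = mex{} = 0
g(2) = mex{} = 0
g(3) = mex{} = 0
g(4) = mex{0} = 1
g(5) = mex{0} = 1
g(6) = mex{0} = 1
g(7) = mex{0} = 1
So g(7) = 1.
Build the Grundy sequence for stack B with g(k) = mex{g(k−s) : s ∈ {2, 5}, s ≤ k}:
k:     0  1  2  3  4  5  6  7
g(k):  0  0  1  1  0  2  1  0
So g(7) = 0.
Stack C is a plain Nim stack of size 3, so its Grundy value is 3.
The value of a disjunctive sum is the nim-sum of the parts.
Combined value = 1 XOR 0 XOR 3 = 2.

2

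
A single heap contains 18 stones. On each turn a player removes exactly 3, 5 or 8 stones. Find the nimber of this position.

Grundy values for subtraction set {3, 5, 8}:
k:     0  1  2  3  4  5  6  7  8  9 10 11 12 13 14 15 16 17 18
g(k):  0  0  0  1  1  1  2  2  2  3  3  0  0  0  1  1  1  2  2
So g(18) = 2.

2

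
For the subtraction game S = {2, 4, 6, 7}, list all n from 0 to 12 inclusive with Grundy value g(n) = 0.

Compute g(0), g(1), … for moves {2, 4, 6, 7}:
g(0) = mex{} = 0
g(1) = mex{} = 0
g(2) = mex{0} = 1
g(3) = mex{0} = 1
g(4) = mex{0,1} = 2
g(5) = mex{0,1} = 2
g(6) = mex{0,1,2} = 3
g(7) = mex{0,1,2} = 3
g(8) = mex{0,1,2,3} = 4
g(9) = mex{1,2,3} = 0
g(10) = mex{1,2,3,4} = 0
g(11) = mex{0,2,3} = 1
g(12) = mex{0,2,3,4} = 1
The P-positions (g = 0) in 0..12 are 0, 1, 9, 10.

0, 1, 9, 10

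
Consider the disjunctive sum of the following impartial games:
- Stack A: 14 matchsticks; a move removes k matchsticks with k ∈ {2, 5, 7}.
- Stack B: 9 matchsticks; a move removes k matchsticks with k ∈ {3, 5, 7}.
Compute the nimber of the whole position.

Grundy values for stack A (subtraction set {2, 5, 7}):
k:     0  1  2  3  4  5  6  7  8  9 10 11 12 13 14
g(k):  0  0  1  1  0  2  1  3  2  2  0  3  1  0  0
So g(14) = 0.
Grundy values for stack B (subtraction set {3, 5, 7}):
k:     0  1  2  3  4  5  6  7  8  9
g(k):  0  0  0  1  1  1  2  2  2  3
So g(9) = 3.
The value of a disjunctive sum is the nim-sum of the parts.
Combined value = 0 XOR 3 = 3.

3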